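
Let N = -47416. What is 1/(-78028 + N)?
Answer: -1/125444 ≈ -7.9717e-6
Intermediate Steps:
1/(-78028 + N) = 1/(-78028 - 47416) = 1/(-125444) = -1/125444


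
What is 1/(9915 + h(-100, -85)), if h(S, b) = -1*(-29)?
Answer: 1/9944 ≈ 0.00010056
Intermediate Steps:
h(S, b) = 29
1/(9915 + h(-100, -85)) = 1/(9915 + 29) = 1/9944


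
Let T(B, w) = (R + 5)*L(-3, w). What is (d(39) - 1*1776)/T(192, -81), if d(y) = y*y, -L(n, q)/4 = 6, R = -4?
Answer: 85/8 ≈ 10.625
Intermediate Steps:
L(n, q) = -24 (L(n, q) = -4*6 = -24)
d(y) = y²
T(B, w) = -24 (T(B, w) = (-4 + 5)*(-24) = 1*(-24) = -24)
(d(39) - 1*1776)/T(192, -81) = (39² - 1*1776)/(-24) = (1521 - 1776)*(-1/24) = -255*(-1/24) = 85/8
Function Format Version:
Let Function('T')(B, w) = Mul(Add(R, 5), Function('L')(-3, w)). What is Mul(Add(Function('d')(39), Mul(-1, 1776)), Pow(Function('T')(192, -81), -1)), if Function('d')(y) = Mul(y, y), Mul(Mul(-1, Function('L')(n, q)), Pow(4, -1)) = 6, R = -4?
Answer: Rational(85, 8) ≈ 10.625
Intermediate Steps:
Function('L')(n, q) = -24 (Function('L')(n, q) = Mul(-4, 6) = -24)
Function('d')(y) = Pow(y, 2)
Function('T')(B, w) = -24 (Function('T')(B, w) = Mul(Add(-4, 5), -24) = Mul(1, -24) = -24)
Mul(Add(Function('d')(39), Mul(-1, 1776)), Pow(Function('T')(192, -81), -1)) = Mul(Add(Pow(39, 2), Mul(-1, 1776)), Pow(-24, -1)) = Mul(Add(1521, -1776), Rational(-1, 24)) = Mul(-255, Rational(-1, 24)) = Rational(85, 8)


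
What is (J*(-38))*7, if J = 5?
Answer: -1330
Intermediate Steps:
(J*(-38))*7 = (5*(-38))*7 = -190*7 = -1330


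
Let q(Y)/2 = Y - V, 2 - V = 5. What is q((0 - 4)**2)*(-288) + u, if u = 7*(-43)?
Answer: -11245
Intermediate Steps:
V = -3 (V = 2 - 1*5 = 2 - 5 = -3)
q(Y) = 6 + 2*Y (q(Y) = 2*(Y - 1*(-3)) = 2*(Y + 3) = 2*(3 + Y) = 6 + 2*Y)
u = -301
q((0 - 4)**2)*(-288) + u = (6 + 2*(0 - 4)**2)*(-288) - 301 = (6 + 2*(-4)**2)*(-288) - 301 = (6 + 2*16)*(-288) - 301 = (6 + 32)*(-288) - 301 = 38*(-288) - 301 = -10944 - 301 = -11245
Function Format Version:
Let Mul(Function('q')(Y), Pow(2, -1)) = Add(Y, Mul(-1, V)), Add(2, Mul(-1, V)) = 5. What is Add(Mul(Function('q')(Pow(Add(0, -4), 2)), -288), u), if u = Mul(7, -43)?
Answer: -11245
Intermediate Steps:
V = -3 (V = Add(2, Mul(-1, 5)) = Add(2, -5) = -3)
Function('q')(Y) = Add(6, Mul(2, Y)) (Function('q')(Y) = Mul(2, Add(Y, Mul(-1, -3))) = Mul(2, Add(Y, 3)) = Mul(2, Add(3, Y)) = Add(6, Mul(2, Y)))
u = -301
Add(Mul(Function('q')(Pow(Add(0, -4), 2)), -288), u) = Add(Mul(Add(6, Mul(2, Pow(Add(0, -4), 2))), -288), -301) = Add(Mul(Add(6, Mul(2, Pow(-4, 2))), -288), -301) = Add(Mul(Add(6, Mul(2, 16)), -288), -301) = Add(Mul(Add(6, 32), -288), -301) = Add(Mul(38, -288), -301) = Add(-10944, -301) = -11245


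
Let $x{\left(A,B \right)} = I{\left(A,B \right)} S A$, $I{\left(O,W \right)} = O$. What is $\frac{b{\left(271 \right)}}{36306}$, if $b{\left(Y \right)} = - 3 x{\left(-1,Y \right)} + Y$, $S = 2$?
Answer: $\frac{265}{36306} \approx 0.0072991$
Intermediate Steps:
$x{\left(A,B \right)} = 2 A^{2}$ ($x{\left(A,B \right)} = A 2 A = 2 A A = 2 A^{2}$)
$b{\left(Y \right)} = -6 + Y$ ($b{\left(Y \right)} = - 3 \cdot 2 \left(-1\right)^{2} + Y = - 3 \cdot 2 \cdot 1 + Y = \left(-3\right) 2 + Y = -6 + Y$)
$\frac{b{\left(271 \right)}}{36306} = \frac{-6 + 271}{36306} = 265 \cdot \frac{1}{36306} = \frac{265}{36306}$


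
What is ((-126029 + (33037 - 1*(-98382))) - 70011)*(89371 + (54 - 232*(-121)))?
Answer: -7592773637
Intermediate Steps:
((-126029 + (33037 - 1*(-98382))) - 70011)*(89371 + (54 - 232*(-121))) = ((-126029 + (33037 + 98382)) - 70011)*(89371 + (54 + 28072)) = ((-126029 + 131419) - 70011)*(89371 + 28126) = (5390 - 70011)*117497 = -64621*117497 = -7592773637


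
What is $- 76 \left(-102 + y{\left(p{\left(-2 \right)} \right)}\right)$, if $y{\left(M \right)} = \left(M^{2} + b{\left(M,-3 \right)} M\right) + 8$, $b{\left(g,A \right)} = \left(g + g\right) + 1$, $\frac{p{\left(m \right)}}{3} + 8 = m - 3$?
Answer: $-336680$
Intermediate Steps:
$p{\left(m \right)} = -33 + 3 m$ ($p{\left(m \right)} = -24 + 3 \left(m - 3\right) = -24 + 3 \left(-3 + m\right) = -24 + \left(-9 + 3 m\right) = -33 + 3 m$)
$b{\left(g,A \right)} = 1 + 2 g$ ($b{\left(g,A \right)} = 2 g + 1 = 1 + 2 g$)
$y{\left(M \right)} = 8 + M^{2} + M \left(1 + 2 M\right)$ ($y{\left(M \right)} = \left(M^{2} + \left(1 + 2 M\right) M\right) + 8 = \left(M^{2} + M \left(1 + 2 M\right)\right) + 8 = 8 + M^{2} + M \left(1 + 2 M\right)$)
$- 76 \left(-102 + y{\left(p{\left(-2 \right)} \right)}\right) = - 76 \left(-102 + \left(8 + \left(-33 + 3 \left(-2\right)\right) + 3 \left(-33 + 3 \left(-2\right)\right)^{2}\right)\right) = - 76 \left(-102 + \left(8 - 39 + 3 \left(-33 - 6\right)^{2}\right)\right) = - 76 \left(-102 + \left(8 - 39 + 3 \left(-39\right)^{2}\right)\right) = - 76 \left(-102 + \left(8 - 39 + 3 \cdot 1521\right)\right) = - 76 \left(-102 + \left(8 - 39 + 4563\right)\right) = - 76 \left(-102 + 4532\right) = \left(-76\right) 4430 = -336680$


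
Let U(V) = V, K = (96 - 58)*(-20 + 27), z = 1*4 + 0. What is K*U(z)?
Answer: 1064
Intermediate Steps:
z = 4 (z = 4 + 0 = 4)
K = 266 (K = 38*7 = 266)
K*U(z) = 266*4 = 1064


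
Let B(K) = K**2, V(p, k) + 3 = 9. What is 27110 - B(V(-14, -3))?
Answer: 27074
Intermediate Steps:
V(p, k) = 6 (V(p, k) = -3 + 9 = 6)
27110 - B(V(-14, -3)) = 27110 - 1*6**2 = 27110 - 1*36 = 27110 - 36 = 27074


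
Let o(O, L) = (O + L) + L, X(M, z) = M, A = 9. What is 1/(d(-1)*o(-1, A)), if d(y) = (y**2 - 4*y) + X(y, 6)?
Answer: 1/68 ≈ 0.014706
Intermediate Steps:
o(O, L) = O + 2*L (o(O, L) = (L + O) + L = O + 2*L)
d(y) = y**2 - 3*y (d(y) = (y**2 - 4*y) + y = y**2 - 3*y)
1/(d(-1)*o(-1, A)) = 1/((-(-3 - 1))*(-1 + 2*9)) = 1/((-1*(-4))*(-1 + 18)) = 1/(4*17) = 1/68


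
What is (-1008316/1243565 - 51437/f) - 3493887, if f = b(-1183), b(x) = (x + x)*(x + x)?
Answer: -24322428070841710181/6961422153140 ≈ -3.4939e+6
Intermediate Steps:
b(x) = 4*x² (b(x) = (2*x)*(2*x) = 4*x²)
f = 5597956 (f = 4*(-1183)² = 4*1399489 = 5597956)
(-1008316/1243565 - 51437/f) - 3493887 = (-1008316/1243565 - 51437/5597956) - 3493887 = -5708473855001/6961422153140 - 3493887 = -24322428070841710181/6961422153140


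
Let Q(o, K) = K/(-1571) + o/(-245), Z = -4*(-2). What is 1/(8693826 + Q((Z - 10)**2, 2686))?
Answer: 384895/3346209493916 ≈ 1.1502e-7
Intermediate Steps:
Z = 8 (Z = -1*(-8) = 8)
Q(o, K) = -o/245 - K/1571 (Q(o, K) = K*(-1/1571) + o*(-1/245) = -K/1571 - o/245 = -o/245 - K/1571)
1/(8693826 + Q((Z - 10)**2, 2686)) = 1/(8693826 + (-(8 - 10)**2/245 - 1/1571*2686)) = 1/(8693826 + (-1/245*(-2)**2 - 2686/1571)) = 1/(8693826 + (-1/245*4 - 2686/1571)) = 1/(8693826 + (-4/245 - 2686/1571)) = 1/(8693826 - 664354/384895) = 1/(3346209493916/384895) = 384895/3346209493916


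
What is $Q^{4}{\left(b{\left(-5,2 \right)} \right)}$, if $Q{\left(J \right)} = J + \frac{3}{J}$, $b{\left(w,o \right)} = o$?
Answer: $\frac{2401}{16} \approx 150.06$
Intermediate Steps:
$Q^{4}{\left(b{\left(-5,2 \right)} \right)} = \left(2 + \frac{3}{2}\right)^{4} = \left(\frac{7}{2}\right)^{4} = \frac{2401}{16}$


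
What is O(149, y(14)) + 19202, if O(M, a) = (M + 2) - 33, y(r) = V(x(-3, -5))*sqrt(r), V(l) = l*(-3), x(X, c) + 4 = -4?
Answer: 19320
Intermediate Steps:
x(X, c) = -8 (x(X, c) = -4 - 4 = -8)
V(l) = -3*l
y(r) = 24*sqrt(r) (y(r) = (-3*(-8))*sqrt(r) = 24*sqrt(r))
O(M, a) = -31 + M (O(M, a) = (2 + M) - 33 = -31 + M)
O(149, y(14)) + 19202 = (-31 + 149) + 19202 = 118 + 19202 = 19320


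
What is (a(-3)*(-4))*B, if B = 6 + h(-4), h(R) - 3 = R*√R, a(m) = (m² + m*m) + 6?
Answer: -864 + 768*I ≈ -864.0 + 768.0*I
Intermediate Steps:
a(m) = 6 + 2*m² (a(m) = (m² + m²) + 6 = 2*m² + 6 = 6 + 2*m²)
h(R) = 3 + R^(3/2) (h(R) = 3 + R*√R = 3 + R^(3/2))
B = 9 - 8*I (B = 6 + (3 + (-4)^(3/2)) = 6 + (3 - 8*I) = 9 - 8*I ≈ 9.0 - 8.0*I)
(a(-3)*(-4))*B = ((6 + 2*(-3)²)*(-4))*(9 - 8*I) = ((6 + 2*9)*(-4))*(9 - 8*I) = ((6 + 18)*(-4))*(9 - 8*I) = (24*(-4))*(9 - 8*I) = -96*(9 - 8*I) = -864 + 768*I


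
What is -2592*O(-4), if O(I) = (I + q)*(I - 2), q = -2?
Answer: -93312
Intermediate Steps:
O(I) = (-2 + I)² (O(I) = (I - 2)*(I - 2) = (-2 + I)*(-2 + I) = (-2 + I)²)
-2592*O(-4) = -2592*(4 + (-4)² - 4*(-4)) = -2592*(4 + 16 + 16) = -2592*36 = -93312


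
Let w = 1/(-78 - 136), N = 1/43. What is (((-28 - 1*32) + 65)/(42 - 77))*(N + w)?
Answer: -171/64414 ≈ -0.0026547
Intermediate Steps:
N = 1/43 ≈ 0.023256
w = -1/214 (w = 1/(-214) = -1/214 ≈ -0.0046729)
(((-28 - 1*32) + 65)/(42 - 77))*(N + w) = (((-28 - 1*32) + 65)/(42 - 77))*(1/43 - 1/214) = (((-28 - 32) + 65)/(-35))*(171/9202) = ((-60 + 65)*(-1/35))*(171/9202) = (5*(-1/35))*(171/9202) = -⅐*171/9202 = -171/64414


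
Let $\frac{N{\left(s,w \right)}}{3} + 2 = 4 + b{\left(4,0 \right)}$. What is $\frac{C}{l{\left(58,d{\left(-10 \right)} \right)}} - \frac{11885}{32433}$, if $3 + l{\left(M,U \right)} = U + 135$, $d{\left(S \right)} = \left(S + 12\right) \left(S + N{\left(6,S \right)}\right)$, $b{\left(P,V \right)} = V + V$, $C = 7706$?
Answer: $\frac{124227479}{2010846} \approx 61.779$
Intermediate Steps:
$b{\left(P,V \right)} = 2 V$
$N{\left(s,w \right)} = 6$ ($N{\left(s,w \right)} = -6 + 3 \left(4 + 2 \cdot 0\right) = -6 + 3 \left(4 + 0\right) = -6 + 3 \cdot 4 = -6 + 12 = 6$)
$d{\left(S \right)} = \left(6 + S\right) \left(12 + S\right)$ ($d{\left(S \right)} = \left(S + 12\right) \left(S + 6\right) = \left(12 + S\right) \left(6 + S\right) = \left(6 + S\right) \left(12 + S\right)$)
$l{\left(M,U \right)} = 132 + U$ ($l{\left(M,U \right)} = -3 + \left(U + 135\right) = -3 + \left(135 + U\right) = 132 + U$)
$\frac{C}{l{\left(58,d{\left(-10 \right)} \right)}} - \frac{11885}{32433} = \frac{7706}{132 + \left(72 + \left(-10\right)^{2} + 18 \left(-10\right)\right)} - \frac{11885}{32433} = \frac{7706}{132 + \left(72 + 100 - 180\right)} - \frac{11885}{32433} = \frac{7706}{132 - 8} - \frac{11885}{32433} = \frac{7706}{124} - \frac{11885}{32433} = 7706 \cdot \frac{1}{124} - \frac{11885}{32433} = \frac{3853}{62} - \frac{11885}{32433} = \frac{124227479}{2010846}$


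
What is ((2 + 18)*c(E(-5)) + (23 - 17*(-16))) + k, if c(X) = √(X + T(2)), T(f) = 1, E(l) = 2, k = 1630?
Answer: 1925 + 20*√3 ≈ 1959.6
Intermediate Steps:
c(X) = √(1 + X) (c(X) = √(X + 1) = √(1 + X))
((2 + 18)*c(E(-5)) + (23 - 17*(-16))) + k = ((2 + 18)*√(1 + 2) + (23 - 17*(-16))) + 1630 = (20*√3 + (23 + 272)) + 1630 = (20*√3 + 295) + 1630 = (295 + 20*√3) + 1630 = 1925 + 20*√3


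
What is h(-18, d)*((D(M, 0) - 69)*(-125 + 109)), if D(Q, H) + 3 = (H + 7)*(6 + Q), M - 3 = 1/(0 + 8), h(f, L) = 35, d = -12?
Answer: 4550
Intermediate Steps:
M = 25/8 (M = 3 + 1/(0 + 8) = 3 + 1/8 = 3 + ⅛ = 25/8 ≈ 3.1250)
D(Q, H) = -3 + (6 + Q)*(7 + H) (D(Q, H) = -3 + (H + 7)*(6 + Q) = -3 + (7 + H)*(6 + Q) = -3 + (6 + Q)*(7 + H))
h(-18, d)*((D(M, 0) - 69)*(-125 + 109)) = 35*(((39 + 6*0 + 7*(25/8) + 0*(25/8)) - 69)*(-125 + 109)) = 35*(((39 + 0 + 175/8 + 0) - 69)*(-16)) = 35*((487/8 - 69)*(-16)) = 35*(-65/8*(-16)) = 35*130 = 4550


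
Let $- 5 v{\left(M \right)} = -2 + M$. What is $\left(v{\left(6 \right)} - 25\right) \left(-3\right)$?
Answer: $\frac{387}{5} \approx 77.4$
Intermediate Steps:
$v{\left(M \right)} = \frac{2}{5} - \frac{M}{5}$ ($v{\left(M \right)} = - \frac{-2 + M}{5} = \frac{2}{5} - \frac{M}{5}$)
$\left(v{\left(6 \right)} - 25\right) \left(-3\right) = \left(\left(\frac{2}{5} - \frac{6}{5}\right) - 25\right) \left(-3\right) = \left(- \frac{4}{5} - 25\right) \left(-3\right) = \left(- \frac{129}{5}\right) \left(-3\right) = \frac{387}{5}$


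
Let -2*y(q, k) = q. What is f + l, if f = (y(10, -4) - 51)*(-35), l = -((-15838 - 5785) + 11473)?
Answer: 12110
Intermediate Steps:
y(q, k) = -q/2
l = 10150 (l = -(-21623 + 11473) = -1*(-10150) = 10150)
f = 1960 (f = (-1/2*10 - 51)*(-35) = (-5 - 51)*(-35) = -56*(-35) = 1960)
f + l = 1960 + 10150 = 12110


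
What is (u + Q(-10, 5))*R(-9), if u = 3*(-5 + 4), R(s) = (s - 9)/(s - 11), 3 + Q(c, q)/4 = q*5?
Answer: 153/2 ≈ 76.500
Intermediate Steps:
Q(c, q) = -12 + 20*q (Q(c, q) = -12 + 4*(q*5) = -12 + 4*(5*q) = -12 + 20*q)
R(s) = (-9 + s)/(-11 + s)
u = -3 (u = 3*(-1) = -3)
(u + Q(-10, 5))*R(-9) = (-3 + (-12 + 20*5))*((-9 - 9)/(-11 - 9)) = (-3 + (-12 + 100))*(-18/(-20)) = (-3 + 88)*(-1/20*(-18)) = 85*(9/10) = 153/2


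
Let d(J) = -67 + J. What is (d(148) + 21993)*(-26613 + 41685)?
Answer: 332699328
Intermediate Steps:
(d(148) + 21993)*(-26613 + 41685) = ((-67 + 148) + 21993)*(-26613 + 41685) = (81 + 21993)*15072 = 22074*15072 = 332699328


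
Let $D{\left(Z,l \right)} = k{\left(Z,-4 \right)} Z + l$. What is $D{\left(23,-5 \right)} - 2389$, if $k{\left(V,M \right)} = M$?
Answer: $-2486$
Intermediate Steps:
$D{\left(Z,l \right)} = l - 4 Z$ ($D{\left(Z,l \right)} = - 4 Z + l = l - 4 Z$)
$D{\left(23,-5 \right)} - 2389 = \left(-5 - 92\right) - 2389 = -97 - 2389 = -2486$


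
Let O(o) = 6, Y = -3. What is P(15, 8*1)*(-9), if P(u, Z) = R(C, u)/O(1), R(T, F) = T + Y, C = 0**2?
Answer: 9/2 ≈ 4.5000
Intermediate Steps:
C = 0
R(T, F) = -3 + T (R(T, F) = T - 3 = -3 + T)
P(u, Z) = -1/2 (P(u, Z) = (-3 + 0)/6 = -3*1/6 = -1/2)
P(15, 8*1)*(-9) = -1/2*(-9) = 9/2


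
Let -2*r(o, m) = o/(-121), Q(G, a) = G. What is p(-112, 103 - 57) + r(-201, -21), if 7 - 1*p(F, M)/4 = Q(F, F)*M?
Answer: 4993711/242 ≈ 20635.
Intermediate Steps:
r(o, m) = o/242 (r(o, m) = -o/(2*(-121)) = -o*(-1)/(2*121) = -(-1)*o/242 = o/242)
p(F, M) = 28 - 4*F*M
p(-112, 103 - 57) + r(-201, -21) = (28 - 4*(-112)*(103 - 57)) + (1/242)*(-201) = (28 - 4*(-112)*46) - 201/242 = (28 + 20608) - 201/242 = 20636 - 201/242 = 4993711/242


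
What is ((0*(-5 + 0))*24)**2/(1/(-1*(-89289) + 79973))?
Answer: 0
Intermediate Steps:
((0*(-5 + 0))*24)**2/(1/(-1*(-89289) + 79973)) = ((0*(-5))*24)**2/(1/(89289 + 79973)) = (0*24)**2/(1/169262) = 0**2/(1/169262) = 0*169262 = 0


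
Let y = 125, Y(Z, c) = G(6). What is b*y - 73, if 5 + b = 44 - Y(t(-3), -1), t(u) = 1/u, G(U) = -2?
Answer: 5052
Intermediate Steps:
Y(Z, c) = -2
b = 41 (b = -5 + (44 - 1*(-2)) = -5 + (44 + 2) = -5 + 46 = 41)
b*y - 73 = 41*125 - 73 = 5125 - 73 = 5052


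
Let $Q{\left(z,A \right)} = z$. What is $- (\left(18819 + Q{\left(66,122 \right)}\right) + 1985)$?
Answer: $-20870$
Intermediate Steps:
$- (\left(18819 + Q{\left(66,122 \right)}\right) + 1985) = - (\left(18819 + 66\right) + 1985) = - (18885 + 1985) = \left(-1\right) 20870 = -20870$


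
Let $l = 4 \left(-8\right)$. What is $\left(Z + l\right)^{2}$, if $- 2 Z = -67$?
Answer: $\frac{9}{4} \approx 2.25$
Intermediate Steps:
$Z = \frac{67}{2}$ ($Z = \left(- \frac{1}{2}\right) \left(-67\right) = \frac{67}{2} \approx 33.5$)
$l = -32$
$\left(Z + l\right)^{2} = \left(\frac{67}{2} - 32\right)^{2} = \left(\frac{3}{2}\right)^{2} = \frac{9}{4}$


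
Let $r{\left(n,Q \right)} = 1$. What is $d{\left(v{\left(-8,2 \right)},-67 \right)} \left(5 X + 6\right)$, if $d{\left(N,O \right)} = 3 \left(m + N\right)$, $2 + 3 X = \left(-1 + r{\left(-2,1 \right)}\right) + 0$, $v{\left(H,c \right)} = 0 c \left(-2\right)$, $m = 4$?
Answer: $32$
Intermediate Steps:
$v{\left(H,c \right)} = 0$ ($v{\left(H,c \right)} = 0 \left(-2\right) = 0$)
$X = - \frac{2}{3}$ ($X = - \frac{2}{3} + \frac{\left(-1 + 1\right) + 0}{3} = - \frac{2}{3} + \frac{0 + 0}{3} = - \frac{2}{3} + \frac{1}{3} \cdot 0 = - \frac{2}{3} + 0 = - \frac{2}{3} \approx -0.66667$)
$d{\left(N,O \right)} = 12 + 3 N$ ($d{\left(N,O \right)} = 3 \left(4 + N\right) = 12 + 3 N$)
$d{\left(v{\left(-8,2 \right)},-67 \right)} \left(5 X + 6\right) = \left(12 + 3 \cdot 0\right) \left(5 \left(- \frac{2}{3}\right) + 6\right) = \left(12 + 0\right) \left(- \frac{10}{3} + 6\right) = 12 \cdot \frac{8}{3} = 32$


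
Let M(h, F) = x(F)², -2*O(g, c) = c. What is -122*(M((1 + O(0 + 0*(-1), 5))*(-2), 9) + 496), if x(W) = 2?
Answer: -61000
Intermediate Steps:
O(g, c) = -c/2
M(h, F) = 4 (M(h, F) = 2² = 4)
-122*(M((1 + O(0 + 0*(-1), 5))*(-2), 9) + 496) = -122*(4 + 496) = -122*500 = -61000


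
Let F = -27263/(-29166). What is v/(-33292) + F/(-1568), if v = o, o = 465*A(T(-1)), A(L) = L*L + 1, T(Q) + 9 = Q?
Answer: -76740162347/54375690432 ≈ -1.4113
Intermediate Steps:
T(Q) = -9 + Q
A(L) = 1 + L² (A(L) = L² + 1 = 1 + L²)
F = 27263/29166 (F = -27263*(-1/29166) = 27263/29166 ≈ 0.93475)
o = 46965 (o = 465*(1 + (-9 - 1)²) = 465*(1 + (-10)²) = 465*(1 + 100) = 465*101 = 46965)
v = 46965
v/(-33292) + F/(-1568) = 46965/(-33292) + (27263/29166)/(-1568) = 46965*(-1/33292) + (27263/29166)*(-1/1568) = -46965/33292 - 27263/45732288 = -76740162347/54375690432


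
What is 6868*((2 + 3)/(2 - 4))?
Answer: -17170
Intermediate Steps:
6868*((2 + 3)/(2 - 4)) = 6868*(5/(-2)) = 6868*(5*(-1/2)) = 6868*(-5/2) = -17170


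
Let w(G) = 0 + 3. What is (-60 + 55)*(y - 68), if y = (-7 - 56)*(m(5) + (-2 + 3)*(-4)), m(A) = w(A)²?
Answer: 1915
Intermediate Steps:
w(G) = 3
m(A) = 9 (m(A) = 3² = 9)
y = -315 (y = (-7 - 56)*(9 + (-2 + 3)*(-4)) = -63*(9 + 1*(-4)) = -63*(9 - 4) = -63*5 = -315)
(-60 + 55)*(y - 68) = (-60 + 55)*(-315 - 68) = -5*(-383) = 1915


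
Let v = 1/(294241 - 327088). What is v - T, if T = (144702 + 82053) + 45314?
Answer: -8936650444/32847 ≈ -2.7207e+5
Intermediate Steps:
v = -1/32847 (v = 1/(-32847) = -1/32847 ≈ -3.0444e-5)
T = 272069 (T = 226755 + 45314 = 272069)
v - T = -1/32847 - 1*272069 = -1/32847 - 272069 = -8936650444/32847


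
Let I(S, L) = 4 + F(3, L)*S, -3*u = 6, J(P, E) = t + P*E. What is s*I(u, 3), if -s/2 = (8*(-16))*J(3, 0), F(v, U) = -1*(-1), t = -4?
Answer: -2048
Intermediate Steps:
F(v, U) = 1
J(P, E) = -4 + E*P (J(P, E) = -4 + P*E = -4 + E*P)
s = -1024 (s = -2*8*(-16)*(-4 + 0*3) = -(-256)*(-4 + 0) = -(-256)*(-4) = -2*512 = -1024)
u = -2 (u = -1/3*6 = -2)
I(S, L) = 4 + S (I(S, L) = 4 + 1*S = 4 + S)
s*I(u, 3) = -1024*(4 - 2) = -1024*2 = -2048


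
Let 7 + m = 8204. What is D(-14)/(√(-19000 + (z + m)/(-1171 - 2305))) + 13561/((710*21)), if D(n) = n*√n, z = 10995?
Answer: 191/210 - 14*√50232799617/8257899 ≈ 0.52955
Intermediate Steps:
m = 8197 (m = -7 + 8204 = 8197)
D(n) = n^(3/2)
D(-14)/(√(-19000 + (z + m)/(-1171 - 2305))) + 13561/((710*21)) = (-14)^(3/2)/(√(-19000 + (10995 + 8197)/(-1171 - 2305))) + 13561/((710*21)) = (-14*I*√14)/(√(-19000 + 19192/(-3476))) + 13561/14910 = (-14*I*√14)/(√(-19000 + 19192*(-1/3476))) + 13561*(1/14910) = (-14*I*√14)/(√(-19000 - 4798/869)) + 191/210 = (-14*I*√14)/(√(-16515798/869)) + 191/210 = (-14*I*√14)/((I*√14352228462/869)) + 191/210 = (-14*I*√14)*(-I*√14352228462/16515798) + 191/210 = -14*√50232799617/8257899 + 191/210 = 191/210 - 14*√50232799617/8257899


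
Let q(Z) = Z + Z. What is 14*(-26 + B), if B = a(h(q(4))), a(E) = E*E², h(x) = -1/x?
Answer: -93191/256 ≈ -364.03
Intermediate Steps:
q(Z) = 2*Z
a(E) = E³
B = -1/512 (B = (-1/(2*4))³ = (-1/8)³ = (-1*⅛)³ = (-⅛)³ = -1/512 ≈ -0.0019531)
14*(-26 + B) = 14*(-26 - 1/512) = 14*(-13313/512) = -93191/256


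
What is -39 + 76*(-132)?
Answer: -10071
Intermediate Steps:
-39 + 76*(-132) = -39 - 10032 = -10071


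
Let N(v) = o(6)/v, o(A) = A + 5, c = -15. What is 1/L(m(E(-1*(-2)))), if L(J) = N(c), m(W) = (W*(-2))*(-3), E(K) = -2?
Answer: -15/11 ≈ -1.3636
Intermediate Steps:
o(A) = 5 + A
N(v) = 11/v (N(v) = (5 + 6)/v = 11/v)
m(W) = 6*W (m(W) = -2*W*(-3) = 6*W)
L(J) = -11/15 (L(J) = 11/(-15) = 11*(-1/15) = -11/15)
1/L(m(E(-1*(-2)))) = 1/(-11/15) = -15/11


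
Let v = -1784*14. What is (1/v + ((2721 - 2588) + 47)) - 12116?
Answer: -298113537/24976 ≈ -11936.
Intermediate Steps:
v = -24976
(1/v + ((2721 - 2588) + 47)) - 12116 = (1/(-24976) + ((2721 - 2588) + 47)) - 12116 = (-1/24976 + (133 + 47)) - 12116 = (-1/24976 + 180) - 12116 = 4495679/24976 - 12116 = -298113537/24976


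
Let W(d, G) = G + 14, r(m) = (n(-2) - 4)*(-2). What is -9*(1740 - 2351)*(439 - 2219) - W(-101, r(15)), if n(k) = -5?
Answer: -9788252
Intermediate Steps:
r(m) = 18 (r(m) = (-5 - 4)*(-2) = -9*(-2) = 18)
W(d, G) = 14 + G
-9*(1740 - 2351)*(439 - 2219) - W(-101, r(15)) = -9*(1740 - 2351)*(439 - 2219) - (14 + 18) = -(-5499)*(-1780) - 1*32 = -9*1087580 - 32 = -9788220 - 32 = -9788252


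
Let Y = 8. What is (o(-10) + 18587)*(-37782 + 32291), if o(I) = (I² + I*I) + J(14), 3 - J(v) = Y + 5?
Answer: -103104507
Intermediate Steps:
J(v) = -10 (J(v) = 3 - (8 + 5) = 3 - 1*13 = 3 - 13 = -10)
o(I) = -10 + 2*I² (o(I) = (I² + I*I) - 10 = (I² + I²) - 10 = 2*I² - 10 = -10 + 2*I²)
(o(-10) + 18587)*(-37782 + 32291) = ((-10 + 2*(-10)²) + 18587)*(-37782 + 32291) = ((-10 + 2*100) + 18587)*(-5491) = ((-10 + 200) + 18587)*(-5491) = (190 + 18587)*(-5491) = 18777*(-5491) = -103104507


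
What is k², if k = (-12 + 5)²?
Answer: 2401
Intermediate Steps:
k = 49 (k = (-7)² = 49)
k² = 49² = 2401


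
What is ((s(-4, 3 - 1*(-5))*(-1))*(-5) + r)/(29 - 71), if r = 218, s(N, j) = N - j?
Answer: -79/21 ≈ -3.7619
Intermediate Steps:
((s(-4, 3 - 1*(-5))*(-1))*(-5) + r)/(29 - 71) = (((-4 - (3 - 1*(-5)))*(-1))*(-5) + 218)/(29 - 71) = (((-4 - (3 + 5))*(-1))*(-5) + 218)/(-42) = (((-4 - 1*8)*(-1))*(-5) + 218)*(-1/42) = (((-4 - 8)*(-1))*(-5) + 218)*(-1/42) = (-12*(-1)*(-5) + 218)*(-1/42) = (12*(-5) + 218)*(-1/42) = (-60 + 218)*(-1/42) = 158*(-1/42) = -79/21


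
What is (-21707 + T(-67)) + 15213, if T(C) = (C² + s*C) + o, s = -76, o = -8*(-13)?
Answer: 3191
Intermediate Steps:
o = 104
T(C) = 104 + C² - 76*C (T(C) = (C² - 76*C) + 104 = 104 + C² - 76*C)
(-21707 + T(-67)) + 15213 = (-21707 + (104 + (-67)² - 76*(-67))) + 15213 = (-21707 + (104 + 4489 + 5092)) + 15213 = (-21707 + 9685) + 15213 = -12022 + 15213 = 3191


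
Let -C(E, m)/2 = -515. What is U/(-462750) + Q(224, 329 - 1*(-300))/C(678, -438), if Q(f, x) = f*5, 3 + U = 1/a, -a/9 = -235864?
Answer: 110019890465681/101178403182000 ≈ 1.0874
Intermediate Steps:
a = 2122776 (a = -9*(-235864) = 2122776)
C(E, m) = 1030 (C(E, m) = -2*(-515) = 1030)
U = -6368327/2122776 (U = -3 + 1/2122776 = -6368327/2122776 ≈ -3.0000)
Q(f, x) = 5*f
U/(-462750) + Q(224, 329 - 1*(-300))/C(678, -438) = -6368327/2122776/(-462750) + (5*224)/1030 = -6368327/2122776*(-1/462750) + 1120*(1/1030) = 6368327/982314594000 + 112/103 = 110019890465681/101178403182000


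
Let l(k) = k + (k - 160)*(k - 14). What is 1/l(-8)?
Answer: 1/3688 ≈ 0.00027115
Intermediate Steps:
l(k) = k + (-160 + k)*(-14 + k)
1/l(-8) = 1/(2240 + (-8)² - 173*(-8)) = 1/(2240 + 64 + 1384) = 1/3688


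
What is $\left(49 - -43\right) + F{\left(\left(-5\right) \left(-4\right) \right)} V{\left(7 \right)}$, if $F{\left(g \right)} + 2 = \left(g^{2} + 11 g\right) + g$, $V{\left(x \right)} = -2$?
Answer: $-1184$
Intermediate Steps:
$F{\left(g \right)} = -2 + g^{2} + 12 g$ ($F{\left(g \right)} = -2 + \left(\left(g^{2} + 11 g\right) + g\right) = -2 + \left(g^{2} + 12 g\right) = -2 + g^{2} + 12 g$)
$\left(49 - -43\right) + F{\left(\left(-5\right) \left(-4\right) \right)} V{\left(7 \right)} = \left(49 - -43\right) + \left(-2 + \left(\left(-5\right) \left(-4\right)\right)^{2} + 12 \left(\left(-5\right) \left(-4\right)\right)\right) \left(-2\right) = \left(49 + 43\right) + \left(-2 + 20^{2} + 12 \cdot 20\right) \left(-2\right) = 92 + \left(-2 + 400 + 240\right) \left(-2\right) = 92 + 638 \left(-2\right) = 92 - 1276 = -1184$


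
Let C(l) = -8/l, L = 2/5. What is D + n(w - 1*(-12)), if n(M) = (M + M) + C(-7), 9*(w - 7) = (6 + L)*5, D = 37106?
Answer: 2340592/63 ≈ 37152.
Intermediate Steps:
L = ⅖ (L = 2*(⅕) = ⅖ ≈ 0.40000)
w = 95/9 (w = 7 + ((6 + ⅖)*5)/9 = 7 + ((32/5)*5)/9 = 7 + (⅑)*32 = 7 + 32/9 = 95/9 ≈ 10.556)
n(M) = 8/7 + 2*M (n(M) = (M + M) - 8/(-7) = 2*M - 8*(-⅐) = 2*M + 8/7 = 8/7 + 2*M)
D + n(w - 1*(-12)) = 37106 + (8/7 + 2*(95/9 - 1*(-12))) = 37106 + (8/7 + 2*(95/9 + 12)) = 37106 + (8/7 + 2*(203/9)) = 37106 + (8/7 + 406/9) = 37106 + 2914/63 = 2340592/63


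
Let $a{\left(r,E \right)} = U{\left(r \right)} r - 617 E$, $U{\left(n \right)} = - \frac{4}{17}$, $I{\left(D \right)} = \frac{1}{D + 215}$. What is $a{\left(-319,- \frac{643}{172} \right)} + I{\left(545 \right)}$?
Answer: $\frac{1323141541}{555560} \approx 2381.6$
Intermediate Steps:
$I{\left(D \right)} = \frac{1}{215 + D}$
$U{\left(n \right)} = - \frac{4}{17}$ ($U{\left(n \right)} = \left(-4\right) \frac{1}{17} = - \frac{4}{17}$)
$a{\left(r,E \right)} = - 617 E - \frac{4 r}{17}$ ($a{\left(r,E \right)} = - \frac{4 r}{17} - 617 E = - 617 E - \frac{4 r}{17}$)
$a{\left(-319,- \frac{643}{172} \right)} + I{\left(545 \right)} = \left(- 617 \left(- \frac{643}{172}\right) - - \frac{1276}{17}\right) + \frac{1}{215 + 545} = \left(- 617 \left(\left(-643\right) \frac{1}{172}\right) + \frac{1276}{17}\right) + \frac{1}{760} = \left(\left(-617\right) \left(- \frac{643}{172}\right) + \frac{1276}{17}\right) + \frac{1}{760} = \left(\frac{396731}{172} + \frac{1276}{17}\right) + \frac{1}{760} = \frac{6963899}{2924} + \frac{1}{760} = \frac{1323141541}{555560}$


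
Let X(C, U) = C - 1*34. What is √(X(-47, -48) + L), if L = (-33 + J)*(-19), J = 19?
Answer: √185 ≈ 13.601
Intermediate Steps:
L = 266 (L = (-33 + 19)*(-19) = -14*(-19) = 266)
X(C, U) = -34 + C (X(C, U) = C - 34 = -34 + C)
√(X(-47, -48) + L) = √((-34 - 47) + 266) = √(-81 + 266) = √185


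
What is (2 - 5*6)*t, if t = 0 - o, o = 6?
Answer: 168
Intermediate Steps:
t = -6 (t = 0 - 1*6 = 0 - 6 = -6)
(2 - 5*6)*t = (2 - 5*6)*(-6) = (2 - 30)*(-6) = -28*(-6) = 168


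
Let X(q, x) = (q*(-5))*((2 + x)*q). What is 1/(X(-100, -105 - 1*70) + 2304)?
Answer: 1/8652304 ≈ 1.1558e-7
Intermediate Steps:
X(q, x) = -5*q²*(2 + x) (X(q, x) = (-5*q)*(q*(2 + x)) = -5*q²*(2 + x))
1/(X(-100, -105 - 1*70) + 2304) = 1/(5*(-100)²*(-2 - (-105 - 1*70)) + 2304) = 1/(5*10000*(-2 - (-105 - 70)) + 2304) = 1/(5*10000*(-2 - 1*(-175)) + 2304) = 1/(5*10000*(-2 + 175) + 2304) = 1/(5*10000*173 + 2304) = 1/(8650000 + 2304) = 1/8652304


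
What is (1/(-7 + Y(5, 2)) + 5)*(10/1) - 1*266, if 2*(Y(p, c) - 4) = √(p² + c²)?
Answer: -1632/7 - 20*√29/7 ≈ -248.53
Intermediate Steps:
Y(p, c) = 4 + √(c² + p²)/2 (Y(p, c) = 4 + √(p² + c²)/2 = 4 + √(c² + p²)/2)
(1/(-7 + Y(5, 2)) + 5)*(10/1) - 1*266 = (1/(-7 + (4 + √(2² + 5²)/2)) + 5)*(10/1) - 1*266 = (1/(-7 + (4 + √(4 + 25)/2)) + 5)*(10*1) - 266 = (1/(-7 + (4 + √29/2)) + 5)*10 - 266 = (1/(-3 + √29/2) + 5)*10 - 266 = (5 + 1/(-3 + √29/2))*10 - 266 = (50 + 10/(-3 + √29/2)) - 266 = -216 + 10/(-3 + √29/2)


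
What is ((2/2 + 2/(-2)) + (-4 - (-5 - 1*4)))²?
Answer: 25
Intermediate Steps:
((2/2 + 2/(-2)) + (-4 - (-5 - 1*4)))² = ((2*(½) + 2*(-½)) + (-4 - (-5 - 4)))² = ((1 - 1) + (-4 - 1*(-9)))² = (0 + (-4 + 9))² = (0 + 5)² = 5² = 25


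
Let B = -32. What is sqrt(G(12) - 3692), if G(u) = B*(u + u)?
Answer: 2*I*sqrt(1115) ≈ 66.783*I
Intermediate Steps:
G(u) = -64*u (G(u) = -32*(u + u) = -64*u)
sqrt(G(12) - 3692) = sqrt(-64*12 - 3692) = sqrt(-768 - 3692) = sqrt(-4460) = 2*I*sqrt(1115)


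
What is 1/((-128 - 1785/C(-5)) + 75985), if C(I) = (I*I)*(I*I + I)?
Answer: 100/7585343 ≈ 1.3183e-5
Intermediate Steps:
C(I) = I**2*(I + I**2) (C(I) = I**2*(I**2 + I) = I**2*(I + I**2))
1/((-128 - 1785/C(-5)) + 75985) = 1/((-128 - 1785/((-5)**3*(1 - 5))) + 75985) = 1/((-128 - 1785/((-125*(-4)))) + 75985) = 1/((-128 - 1785/500) + 75985) = 1/((-128 - 15*119/500) + 75985) = 1/((-128 - 357/100) + 75985) = 1/(-13157/100 + 75985) = 1/(7585343/100) = 100/7585343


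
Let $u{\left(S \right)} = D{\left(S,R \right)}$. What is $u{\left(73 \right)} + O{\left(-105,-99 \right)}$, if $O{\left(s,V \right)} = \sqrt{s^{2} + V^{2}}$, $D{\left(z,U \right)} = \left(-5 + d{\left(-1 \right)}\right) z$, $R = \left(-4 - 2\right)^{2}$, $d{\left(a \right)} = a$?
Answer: $-438 + 3 \sqrt{2314} \approx -293.69$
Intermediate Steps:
$R = 36$ ($R = \left(-6\right)^{2} = 36$)
$D{\left(z,U \right)} = - 6 z$ ($D{\left(z,U \right)} = \left(-5 - 1\right) z = - 6 z$)
$O{\left(s,V \right)} = \sqrt{V^{2} + s^{2}}$
$u{\left(S \right)} = - 6 S$
$u{\left(73 \right)} + O{\left(-105,-99 \right)} = \left(-6\right) 73 + \sqrt{\left(-99\right)^{2} + \left(-105\right)^{2}} = -438 + \sqrt{9801 + 11025} = -438 + \sqrt{20826} = -438 + 3 \sqrt{2314}$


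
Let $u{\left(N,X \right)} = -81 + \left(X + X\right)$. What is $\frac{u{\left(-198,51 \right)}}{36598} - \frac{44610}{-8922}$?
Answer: $\frac{183011}{36598} \approx 5.0006$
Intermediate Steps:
$u{\left(N,X \right)} = -81 + 2 X$
$\frac{u{\left(-198,51 \right)}}{36598} - \frac{44610}{-8922} = \frac{-81 + 2 \cdot 51}{36598} - \frac{44610}{-8922} = \left(-81 + 102\right) \frac{1}{36598} - -5 = 21 \cdot \frac{1}{36598} + 5 = \frac{21}{36598} + 5 = \frac{183011}{36598}$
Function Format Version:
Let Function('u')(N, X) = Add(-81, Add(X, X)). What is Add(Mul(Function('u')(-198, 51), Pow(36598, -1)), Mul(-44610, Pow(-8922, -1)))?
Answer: Rational(183011, 36598) ≈ 5.0006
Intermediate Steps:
Function('u')(N, X) = Add(-81, Mul(2, X))
Add(Mul(Function('u')(-198, 51), Pow(36598, -1)), Mul(-44610, Pow(-8922, -1))) = Add(Mul(Add(-81, Mul(2, 51)), Pow(36598, -1)), Mul(-44610, Pow(-8922, -1))) = Add(Mul(Add(-81, 102), Rational(1, 36598)), Mul(-44610, Rational(-1, 8922))) = Add(Mul(21, Rational(1, 36598)), 5) = Add(Rational(21, 36598), 5) = Rational(183011, 36598)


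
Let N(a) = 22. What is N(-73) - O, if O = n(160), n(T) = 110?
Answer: -88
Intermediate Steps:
O = 110
N(-73) - O = 22 - 1*110 = 22 - 110 = -88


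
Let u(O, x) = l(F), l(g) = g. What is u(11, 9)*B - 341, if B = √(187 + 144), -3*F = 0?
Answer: -341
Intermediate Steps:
F = 0 (F = -⅓*0 = 0)
B = √331 ≈ 18.193
u(O, x) = 0
u(11, 9)*B - 341 = 0*√331 - 341 = 0 - 341 = -341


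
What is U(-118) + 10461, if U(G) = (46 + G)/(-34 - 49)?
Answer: 868335/83 ≈ 10462.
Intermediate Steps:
U(G) = -46/83 - G/83 (U(G) = (46 + G)/(-83) = (46 + G)*(-1/83) = -46/83 - G/83)
U(-118) + 10461 = (-46/83 - 1/83*(-118)) + 10461 = (-46/83 + 118/83) + 10461 = 72/83 + 10461 = 868335/83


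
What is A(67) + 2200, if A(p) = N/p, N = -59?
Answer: 147341/67 ≈ 2199.1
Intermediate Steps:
A(p) = -59/p
A(67) + 2200 = -59/67 + 2200 = 147341/67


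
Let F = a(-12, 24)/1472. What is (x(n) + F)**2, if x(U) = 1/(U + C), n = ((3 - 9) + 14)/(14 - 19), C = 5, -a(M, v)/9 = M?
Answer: 5285401/39137536 ≈ 0.13505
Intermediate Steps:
a(M, v) = -9*M
n = -8/5 (n = (-6 + 14)/(-5) = 8*(-1/5) = -8/5 ≈ -1.6000)
x(U) = 1/(5 + U) (x(U) = 1/(U + 5) = 1/(5 + U))
F = 27/368 (F = -9*(-12)/1472 = 108*(1/1472) = 27/368 ≈ 0.073370)
(x(n) + F)**2 = (1/(5 - 8/5) + 27/368)**2 = (1/(17/5) + 27/368)**2 = (5/17 + 27/368)**2 = (2299/6256)**2 = 5285401/39137536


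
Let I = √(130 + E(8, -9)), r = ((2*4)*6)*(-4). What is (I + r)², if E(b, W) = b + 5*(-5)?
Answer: (192 - √113)² ≈ 32895.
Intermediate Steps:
E(b, W) = -25 + b (E(b, W) = b - 25 = -25 + b)
r = -192 (r = (8*6)*(-4) = 48*(-4) = -192)
I = √113 (I = √(130 + (-25 + 8)) = √(130 - 17) = √113 ≈ 10.630)
(I + r)² = (√113 - 192)² = (-192 + √113)²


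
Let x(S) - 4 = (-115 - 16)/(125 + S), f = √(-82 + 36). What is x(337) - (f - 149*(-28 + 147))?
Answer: 8193439/462 - I*√46 ≈ 17735.0 - 6.7823*I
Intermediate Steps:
f = I*√46 (f = √(-46) = I*√46 ≈ 6.7823*I)
x(S) = 4 - 131/(125 + S) (x(S) = 4 + (-115 - 16)/(125 + S) = 4 - 131/(125 + S))
x(337) - (f - 149*(-28 + 147)) = (369 + 4*337)/(125 + 337) - (I*√46 - 149*(-28 + 147)) = (369 + 1348)/462 - (I*√46 - 149*119) = (1/462)*1717 - (I*√46 - 17731) = 1717/462 - (-17731 + I*√46) = 1717/462 + (17731 - I*√46) = 8193439/462 - I*√46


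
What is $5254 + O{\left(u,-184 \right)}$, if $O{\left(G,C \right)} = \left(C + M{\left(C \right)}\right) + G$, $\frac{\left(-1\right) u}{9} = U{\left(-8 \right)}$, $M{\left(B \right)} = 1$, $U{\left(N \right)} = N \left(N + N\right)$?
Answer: $3919$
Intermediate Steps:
$U{\left(N \right)} = 2 N^{2}$ ($U{\left(N \right)} = N 2 N = 2 N^{2}$)
$u = -1152$ ($u = - 9 \cdot 2 \left(-8\right)^{2} = - 9 \cdot 2 \cdot 64 = \left(-9\right) 128 = -1152$)
$O{\left(G,C \right)} = 1 + C + G$ ($O{\left(G,C \right)} = \left(C + 1\right) + G = \left(1 + C\right) + G = 1 + C + G$)
$5254 + O{\left(u,-184 \right)} = 5254 - 1335 = 3919$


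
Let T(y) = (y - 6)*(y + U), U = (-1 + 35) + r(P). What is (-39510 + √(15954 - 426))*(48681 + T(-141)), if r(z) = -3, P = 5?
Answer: -2562263010 + 129702*√3882 ≈ -2.5542e+9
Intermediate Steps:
U = 31 (U = (-1 + 35) - 3 = 34 - 3 = 31)
T(y) = (-6 + y)*(31 + y) (T(y) = (y - 6)*(y + 31) = (-6 + y)*(31 + y))
(-39510 + √(15954 - 426))*(48681 + T(-141)) = (-39510 + √(15954 - 426))*(48681 + (-186 + (-141)² + 25*(-141))) = (-39510 + √15528)*(48681 + (-186 + 19881 - 3525)) = (-39510 + 2*√3882)*(48681 + 16170) = (-39510 + 2*√3882)*64851 = -2562263010 + 129702*√3882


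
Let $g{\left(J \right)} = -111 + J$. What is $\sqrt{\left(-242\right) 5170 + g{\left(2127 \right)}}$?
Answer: $2 i \sqrt{312281} \approx 1117.6 i$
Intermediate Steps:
$\sqrt{\left(-242\right) 5170 + g{\left(2127 \right)}} = \sqrt{\left(-242\right) 5170 + \left(-111 + 2127\right)} = \sqrt{-1251140 + 2016} = \sqrt{-1249124} = 2 i \sqrt{312281}$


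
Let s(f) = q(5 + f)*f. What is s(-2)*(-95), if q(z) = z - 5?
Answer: -380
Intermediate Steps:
q(z) = -5 + z
s(f) = f**2 (s(f) = (-5 + (5 + f))*f = f*f = f**2)
s(-2)*(-95) = (-2)**2*(-95) = 4*(-95) = -380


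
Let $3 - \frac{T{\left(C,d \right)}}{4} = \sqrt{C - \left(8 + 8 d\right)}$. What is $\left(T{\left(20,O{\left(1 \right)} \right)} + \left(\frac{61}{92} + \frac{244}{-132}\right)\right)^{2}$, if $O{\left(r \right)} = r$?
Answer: $\frac{73017025}{9217296} \approx 7.9217$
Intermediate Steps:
$T{\left(C,d \right)} = 12 - 4 \sqrt{-8 + C - 8 d}$ ($T{\left(C,d \right)} = 12 - 4 \sqrt{C - \left(8 + 8 d\right)} = 12 - 4 \sqrt{-8 + C - 8 d}$)
$\left(T{\left(20,O{\left(1 \right)} \right)} + \left(\frac{61}{92} + \frac{244}{-132}\right)\right)^{2} = \left(\left(12 - 4 \sqrt{-8 + 20 - 8}\right) + \left(\frac{61}{92} + \frac{244}{-132}\right)\right)^{2} = \left(\left(12 - 4 \sqrt{-8 + 20 - 8}\right) + \left(61 \cdot \frac{1}{92} + 244 \left(- \frac{1}{132}\right)\right)\right)^{2} = \left(\left(12 - 4 \sqrt{4}\right) + \left(\frac{61}{92} - \frac{61}{33}\right)\right)^{2} = \left(\left(12 - 8\right) - \frac{3599}{3036}\right)^{2} = \left(4 - \frac{3599}{3036}\right)^{2} = \left(\frac{8545}{3036}\right)^{2} = \frac{73017025}{9217296}$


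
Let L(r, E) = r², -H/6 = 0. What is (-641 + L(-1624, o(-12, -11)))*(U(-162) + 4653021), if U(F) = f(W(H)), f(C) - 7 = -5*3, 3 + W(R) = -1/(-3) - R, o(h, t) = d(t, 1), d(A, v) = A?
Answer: 12268762232555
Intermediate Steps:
H = 0 (H = -6*0 = 0)
o(h, t) = t
W(R) = -8/3 - R (W(R) = -3 + (-1/(-3) - R) = -3 + (-1*(-⅓) - R) = -3 + (⅓ - R) = -8/3 - R)
f(C) = -8 (f(C) = 7 - 5*3 = 7 - 15 = -8)
U(F) = -8
(-641 + L(-1624, o(-12, -11)))*(U(-162) + 4653021) = (-641 + (-1624)²)*(-8 + 4653021) = (-641 + 2637376)*4653013 = 2636735*4653013 = 12268762232555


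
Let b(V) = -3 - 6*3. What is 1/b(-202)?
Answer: -1/21 ≈ -0.047619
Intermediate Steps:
b(V) = -21 (b(V) = -3 - 18 = -21)
1/b(-202) = 1/(-21) = -1/21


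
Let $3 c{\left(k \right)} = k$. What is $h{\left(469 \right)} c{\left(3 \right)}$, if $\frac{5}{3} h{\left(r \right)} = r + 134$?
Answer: $\frac{1809}{5} \approx 361.8$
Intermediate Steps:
$c{\left(k \right)} = \frac{k}{3}$
$h{\left(r \right)} = \frac{402}{5} + \frac{3 r}{5}$ ($h{\left(r \right)} = \frac{3 \left(r + 134\right)}{5} = \frac{3 \left(134 + r\right)}{5} = \frac{402}{5} + \frac{3 r}{5}$)
$h{\left(469 \right)} c{\left(3 \right)} = \left(\frac{402}{5} + \frac{3}{5} \cdot 469\right) \frac{1}{3} \cdot 3 = \left(\frac{402}{5} + \frac{1407}{5}\right) 1 = \frac{1809}{5} \cdot 1 = \frac{1809}{5}$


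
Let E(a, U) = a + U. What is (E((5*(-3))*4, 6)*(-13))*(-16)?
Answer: -11232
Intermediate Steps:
E(a, U) = U + a
(E((5*(-3))*4, 6)*(-13))*(-16) = ((6 + (5*(-3))*4)*(-13))*(-16) = ((6 - 15*4)*(-13))*(-16) = ((6 - 60)*(-13))*(-16) = -54*(-13)*(-16) = 702*(-16) = -11232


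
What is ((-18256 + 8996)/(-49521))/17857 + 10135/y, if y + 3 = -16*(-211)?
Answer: 8962376231075/2982732084381 ≈ 3.0048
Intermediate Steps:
y = 3373 (y = -3 - 16*(-211) = -3 + 3376 = 3373)
((-18256 + 8996)/(-49521))/17857 + 10135/y = ((-18256 + 8996)/(-49521))/17857 + 10135/3373 = -9260*(-1/49521)*(1/17857) + 10135*(1/3373) = (9260/49521)*(1/17857) + 10135/3373 = 9260/884296497 + 10135/3373 = 8962376231075/2982732084381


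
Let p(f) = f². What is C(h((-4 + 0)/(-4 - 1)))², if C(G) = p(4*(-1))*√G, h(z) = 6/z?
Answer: 1920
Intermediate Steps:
C(G) = 16*√G (C(G) = (4*(-1))²*√G = (-4)²*√G = 16*√G)
C(h((-4 + 0)/(-4 - 1)))² = (16*√(6/(((-4 + 0)/(-4 - 1)))))² = (16*√(6/((-4/(-5)))))² = (16*√(6/((-4*(-⅕)))))² = (16*√(6/(⅘)))² = (16*√(6*(5/4)))² = (16*√(15/2))² = (16*(√30/2))² = (8*√30)² = 1920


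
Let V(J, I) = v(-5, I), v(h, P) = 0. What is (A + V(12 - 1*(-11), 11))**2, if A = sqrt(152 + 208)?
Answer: 360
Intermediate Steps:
V(J, I) = 0
A = 6*sqrt(10) (A = sqrt(360) = 6*sqrt(10) ≈ 18.974)
(A + V(12 - 1*(-11), 11))**2 = (6*sqrt(10) + 0)**2 = (6*sqrt(10))**2 = 360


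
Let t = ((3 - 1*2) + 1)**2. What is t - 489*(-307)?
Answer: 150127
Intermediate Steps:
t = 4 (t = ((3 - 2) + 1)**2 = (1 + 1)**2 = 2**2 = 4)
t - 489*(-307) = 4 - 489*(-307) = 4 + 150123 = 150127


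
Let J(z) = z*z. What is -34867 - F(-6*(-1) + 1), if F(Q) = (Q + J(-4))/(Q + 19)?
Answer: -906565/26 ≈ -34868.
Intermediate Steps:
J(z) = z**2
F(Q) = (16 + Q)/(19 + Q) (F(Q) = (Q + (-4)**2)/(Q + 19) = (Q + 16)/(19 + Q) = (16 + Q)/(19 + Q))
-34867 - F(-6*(-1) + 1) = -34867 - (16 + (-6*(-1) + 1))/(19 + (-6*(-1) + 1)) = -34867 - (16 + (6 + 1))/(19 + (6 + 1)) = -34867 - (16 + 7)/(19 + 7) = -34867 - 23/26 = -906565/26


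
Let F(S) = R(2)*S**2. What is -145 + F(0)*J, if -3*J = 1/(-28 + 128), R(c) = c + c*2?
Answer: -145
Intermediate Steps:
R(c) = 3*c (R(c) = c + 2*c = 3*c)
J = -1/300 (J = -1/(3*(-28 + 128)) = -1/3/100 = -1/3*1/100 = -1/300 ≈ -0.0033333)
F(S) = 6*S**2 (F(S) = (3*2)*S**2 = 6*S**2)
-145 + F(0)*J = -145 + (6*0**2)*(-1/300) = -145 + (6*0)*(-1/300) = -145 + 0*(-1/300) = -145 + 0 = -145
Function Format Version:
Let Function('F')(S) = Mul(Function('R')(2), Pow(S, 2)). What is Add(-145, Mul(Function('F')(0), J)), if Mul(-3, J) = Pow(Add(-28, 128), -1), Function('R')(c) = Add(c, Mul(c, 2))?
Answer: -145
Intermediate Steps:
Function('R')(c) = Mul(3, c) (Function('R')(c) = Add(c, Mul(2, c)) = Mul(3, c))
J = Rational(-1, 300) (J = Mul(Rational(-1, 3), Pow(Add(-28, 128), -1)) = Mul(Rational(-1, 3), Pow(100, -1)) = Mul(Rational(-1, 3), Rational(1, 100)) = Rational(-1, 300) ≈ -0.0033333)
Function('F')(S) = Mul(6, Pow(S, 2)) (Function('F')(S) = Mul(Mul(3, 2), Pow(S, 2)) = Mul(6, Pow(S, 2)))
Add(-145, Mul(Function('F')(0), J)) = Add(-145, Mul(Mul(6, Pow(0, 2)), Rational(-1, 300))) = Add(-145, Mul(Mul(6, 0), Rational(-1, 300))) = Add(-145, Mul(0, Rational(-1, 300))) = Add(-145, 0) = -145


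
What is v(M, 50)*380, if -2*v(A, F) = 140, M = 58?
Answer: -26600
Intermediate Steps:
v(A, F) = -70 (v(A, F) = -½*140 = -70)
v(M, 50)*380 = -70*380 = -26600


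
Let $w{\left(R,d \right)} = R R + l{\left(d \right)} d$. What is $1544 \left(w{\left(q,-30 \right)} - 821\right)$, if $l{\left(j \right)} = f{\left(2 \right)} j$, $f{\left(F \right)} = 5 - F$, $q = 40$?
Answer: $5371576$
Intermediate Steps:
$l{\left(j \right)} = 3 j$ ($l{\left(j \right)} = \left(5 - 2\right) j = 3 j$)
$w{\left(R,d \right)} = R^{2} + 3 d^{2}$ ($w{\left(R,d \right)} = R R + 3 d d = R^{2} + 3 d^{2}$)
$1544 \left(w{\left(q,-30 \right)} - 821\right) = 1544 \left(\left(40^{2} + 3 \left(-30\right)^{2}\right) - 821\right) = 1544 \left(\left(1600 + 3 \cdot 900\right) - 821\right) = 1544 \left(\left(1600 + 2700\right) - 821\right) = 1544 \left(4300 - 821\right) = 1544 \cdot 3479 = 5371576$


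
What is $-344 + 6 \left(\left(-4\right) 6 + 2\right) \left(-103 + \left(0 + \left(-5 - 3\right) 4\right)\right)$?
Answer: $17476$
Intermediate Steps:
$-344 + 6 \left(\left(-4\right) 6 + 2\right) \left(-103 + \left(0 + \left(-5 - 3\right) 4\right)\right) = -344 + 6 \left(-24 + 2\right) \left(-103 + \left(0 - 32\right)\right) = -344 + 6 \left(-22\right) \left(-103 + \left(0 - 32\right)\right) = -344 - 132 \left(-103 - 32\right) = -344 - -17820 = -344 + 17820 = 17476$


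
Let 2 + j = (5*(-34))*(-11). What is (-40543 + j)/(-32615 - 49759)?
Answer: 38675/82374 ≈ 0.46950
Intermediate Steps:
j = 1868 (j = -2 + (5*(-34))*(-11) = -2 - 170*(-11) = -2 + 1870 = 1868)
(-40543 + j)/(-32615 - 49759) = (-40543 + 1868)/(-32615 - 49759) = -38675/(-82374) = -38675*(-1/82374) = 38675/82374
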